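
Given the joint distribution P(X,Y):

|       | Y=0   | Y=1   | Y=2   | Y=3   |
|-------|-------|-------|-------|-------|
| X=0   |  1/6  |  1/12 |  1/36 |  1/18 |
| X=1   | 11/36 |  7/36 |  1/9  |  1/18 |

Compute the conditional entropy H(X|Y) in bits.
0.8985 bits

H(X|Y) = H(X,Y) - H(Y)

H(X,Y) = -Σ_{x,y} P(x,y) log₂ P(x,y). Per-cell terms -P(x,y)·log₂P(x,y):
  X=0: 0.4308, 0.2987, 0.1436, 0.2317
  X=1: 0.5227, 0.4594, 0.3522, 0.2317
Sum of the 8 terms: H(X,Y) = 2.6708 bits

Marginal of Y (column sums):
  P(Y=0) = 1/6 + 11/36 = 17/36
  P(Y=1) = 1/12 + 7/36 = 5/18
  P(Y=2) = 1/36 + 1/9 = 5/36
  P(Y=3) = 1/18 + 1/18 = 1/9
H(Y) = -[(17/36)·log₂(17/36) + (5/18)·log₂(5/18) + (5/36)·log₂(5/36) + (1/9)·log₂(1/9)]
  = 0.5112 + 0.5133 + 0.3956 + 0.3522 = 1.7723 bits

H(X|Y) = H(X,Y) - H(Y) = 2.6708 - 1.7723 = 0.8985 bits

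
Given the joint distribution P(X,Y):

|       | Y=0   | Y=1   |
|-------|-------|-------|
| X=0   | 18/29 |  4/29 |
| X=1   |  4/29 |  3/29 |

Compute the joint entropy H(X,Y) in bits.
1.5541 bits

H(X,Y) = -Σ_{x,y} P(x,y) log₂ P(x,y). Per-cell terms -P(x,y)·log₂P(x,y):
  X=0: 0.4271, 0.3942
  X=1: 0.3942, 0.3386
Sum of the 4 terms: H(X,Y) = 1.5541 bits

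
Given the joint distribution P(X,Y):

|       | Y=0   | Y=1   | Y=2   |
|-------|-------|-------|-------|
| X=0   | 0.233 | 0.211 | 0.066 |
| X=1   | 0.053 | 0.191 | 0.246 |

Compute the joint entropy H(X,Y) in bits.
2.4006 bits

H(X,Y) = -Σ_{x,y} P(x,y) log₂ P(x,y). Per-cell terms -P(x,y)·log₂P(x,y):
  X=0: 0.4897, 0.4736, 0.2588
  X=1: 0.2246, 0.4562, 0.4977
Sum of the 6 terms: H(X,Y) = 2.4006 bits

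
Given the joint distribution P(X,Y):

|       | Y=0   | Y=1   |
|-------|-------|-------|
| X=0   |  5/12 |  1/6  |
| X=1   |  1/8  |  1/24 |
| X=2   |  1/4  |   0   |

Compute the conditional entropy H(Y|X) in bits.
0.6387 bits

H(Y|X) = H(X,Y) - H(X)

H(X,Y) = -Σ_{x,y} P(x,y) log₂ P(x,y). Per-cell terms -P(x,y)·log₂P(x,y):
  X=0: 0.5263, 0.4308
  X=1: 0.3750, 0.1910
  X=2: 0.5000, 0.0000
  (cells with P = 0 contribute 0)
Sum of the 6 terms: H(X,Y) = 2.0231 bits

Marginal of X (row sums):
  P(X=0) = 5/12 + 1/6 = 7/12
  P(X=1) = 1/8 + 1/24 = 1/6
  P(X=2) = 1/4 + 0 = 1/4
H(X) = -[(7/12)·log₂(7/12) + (1/6)·log₂(1/6) + (1/4)·log₂(1/4)]
  = 0.4536 + 0.4308 + 0.5000 = 1.3844 bits

H(Y|X) = H(X,Y) - H(X) = 2.0231 - 1.3844 = 0.6387 bits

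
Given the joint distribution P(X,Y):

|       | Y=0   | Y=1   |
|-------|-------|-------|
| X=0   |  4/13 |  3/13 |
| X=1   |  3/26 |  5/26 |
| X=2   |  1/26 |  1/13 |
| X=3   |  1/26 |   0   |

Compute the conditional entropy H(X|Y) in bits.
1.4745 bits

H(X|Y) = H(X,Y) - H(Y)

H(X,Y) = -Σ_{x,y} P(x,y) log₂ P(x,y). Per-cell terms -P(x,y)·log₂P(x,y):
  X=0: 0.5232, 0.4882
  X=1: 0.3595, 0.4574
  X=2: 0.1808, 0.2846
  X=3: 0.1808, 0.0000
  (cells with P = 0 contribute 0)
Sum of the 8 terms: H(X,Y) = 2.4745 bits

Marginal of Y (column sums):
  P(Y=0) = 4/13 + 3/26 + 1/26 + 1/26 = 1/2
  P(Y=1) = 3/13 + 5/26 + 1/13 + 0 = 1/2
H(Y) = -[(1/2)·log₂(1/2) + (1/2)·log₂(1/2)]
  = 0.5000 + 0.5000 = 1.0000 bits

H(X|Y) = H(X,Y) - H(Y) = 2.4745 - 1.0000 = 1.4745 bits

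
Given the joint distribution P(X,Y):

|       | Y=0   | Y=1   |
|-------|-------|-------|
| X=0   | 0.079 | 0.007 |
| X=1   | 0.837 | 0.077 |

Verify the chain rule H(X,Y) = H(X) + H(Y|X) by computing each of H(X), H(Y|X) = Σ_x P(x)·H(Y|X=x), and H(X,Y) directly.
H(X) = 0.4230 bits, H(Y|X) = 0.4161 bits, H(X,Y) = 0.8391 bits

Marginal of X (row sums):
  P(X=0) = 0.079 + 0.007 = 0.086
  P(X=1) = 0.837 + 0.077 = 0.914
H(X) = -[0.086·log₂(0.086) + 0.914·log₂(0.914)]
  = 0.3044 + 0.1186 = 0.4230 bits

H(Y|X) = Σ_x P(x)·H(Y|X=x):
  X=0: P(X=0) = 0.086, P(Y|X=0) = (79/86, 7/86) → H(Y|X=0) = 0.4071
  X=1: P(X=1) = 0.914, P(Y|X=1) = (837/914, 77/914) → H(Y|X=1) = 0.4170
H(Y|X) = 0.086·0.4071 + 0.914·0.4170 = 0.4161 bits

H(X,Y) = -Σ_{x,y} P(x,y) log₂ P(x,y). Per-cell terms -P(x,y)·log₂P(x,y):
  X=0: 0.2893, 0.0501
  X=1: 0.2149, 0.2848
Sum of the 4 terms: H(X,Y) = 0.8391 bits

Chain rule check:
  H(X) + H(Y|X) = 0.4230 + 0.4161 = 0.8391 bits
  H(X,Y) = 0.8391 bits
✓ Chain rule verified.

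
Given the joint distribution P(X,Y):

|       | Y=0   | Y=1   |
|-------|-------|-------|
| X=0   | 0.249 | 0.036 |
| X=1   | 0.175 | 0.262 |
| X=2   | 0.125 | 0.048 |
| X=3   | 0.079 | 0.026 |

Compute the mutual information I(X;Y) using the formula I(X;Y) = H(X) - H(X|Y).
0.1396 bits

I(X;Y) = H(X) - H(X|Y)

Marginal of X (row sums):
  P(X=0) = 0.249 + 0.036 = 0.285
  P(X=1) = 0.175 + 0.262 = 0.437
  P(X=2) = 0.125 + 0.048 = 0.173
  P(X=3) = 0.079 + 0.026 = 0.105
H(X) = -[0.285·log₂(0.285) + 0.437·log₂(0.437) + 0.173·log₂(0.173) + 0.105·log₂(0.105)]
  = 0.5161 + 0.5219 + 0.4379 + 0.3414 = 1.8173 bits

Marginal of Y (column sums):
  P(Y=0) = 0.249 + 0.175 + 0.125 + 0.079 = 0.628
  P(Y=1) = 0.036 + 0.262 + 0.048 + 0.026 = 0.372
H(X|Y) = Σ_y P(y)·H(X|Y=y):
  Y=0: P(Y=0) = 0.628, P(X|Y=0) = (249/628, 175/628, 125/628, 79/628) → H(X|Y=0) = 1.8826
  Y=1: P(Y=1) = 0.372, P(X|Y=1) = (3/31, 131/186, 4/31, 13/186) → H(X|Y=1) = 1.3317
H(X|Y) = 0.628·1.8826 + 0.372·1.3317 = 1.6777 bits

I(X;Y) = H(X) - H(X|Y) = 1.8173 - 1.6777 = 0.1396 bits

Cross-check via I(X;Y) = H(X) + H(Y) - H(X,Y): computing H(Y) from the column sums and H(X,Y) from the 8 cells in the same way gives H(Y) = 0.9522 bits and H(X,Y) = 2.6299 bits, so
I(X;Y) = 1.8173 + 0.9522 - 2.6299 = 0.1396 bits ✓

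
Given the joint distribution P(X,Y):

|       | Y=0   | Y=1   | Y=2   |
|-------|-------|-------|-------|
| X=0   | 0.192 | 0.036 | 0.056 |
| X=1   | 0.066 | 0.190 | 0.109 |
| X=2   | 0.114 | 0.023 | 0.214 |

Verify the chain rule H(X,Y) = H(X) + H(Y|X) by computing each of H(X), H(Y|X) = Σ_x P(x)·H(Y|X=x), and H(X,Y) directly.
H(X) = 1.5766 bits, H(Y|X) = 1.3069 bits, H(X,Y) = 2.8835 bits

Marginal of X (row sums):
  P(X=0) = 0.192 + 0.036 + 0.056 = 0.284
  P(X=1) = 0.066 + 0.190 + 0.109 = 0.365
  P(X=2) = 0.114 + 0.023 + 0.214 = 0.351
H(X) = -[0.284·log₂(0.284) + 0.365·log₂(0.365) + 0.351·log₂(0.351)]
  = 0.51575 + 0.53072 + 0.53017 = 1.5766 bits

H(Y|X) = Σ_x P(x)·H(Y|X=x):
  X=0: P(X=0) = 0.284, P(Y|X=0) = (48/71, 9/71, 14/71) → H(Y|X=0) = 1.22143
  X=1: P(X=1) = 0.365, P(Y|X=1) = (66/365, 38/73, 109/365) → H(Y|X=1) = 1.45714
  X=2: P(X=2) = 0.351, P(Y|X=2) = (38/117, 23/351, 214/351) → H(Y|X=2) = 1.21981
H(Y|X) = 0.284·1.22143 + 0.365·1.45714 + 0.351·1.21981 = 1.3069 bits

H(X,Y) = -Σ_{x,y} P(x,y) log₂ P(x,y). Per-cell terms -P(x,y)·log₂P(x,y):
  X=0: 0.45712, 0.17265, 0.23287
  X=1: 0.25881, 0.45523, 0.34854
  X=2: 0.35715, 0.12517, 0.47600
Sum of the 9 terms: H(X,Y) = 2.8835 bits

Chain rule check:
  H(X) + H(Y|X) = 1.5766 + 1.3069 = 2.8835 bits
  H(X,Y) = 2.8835 bits
✓ Chain rule verified.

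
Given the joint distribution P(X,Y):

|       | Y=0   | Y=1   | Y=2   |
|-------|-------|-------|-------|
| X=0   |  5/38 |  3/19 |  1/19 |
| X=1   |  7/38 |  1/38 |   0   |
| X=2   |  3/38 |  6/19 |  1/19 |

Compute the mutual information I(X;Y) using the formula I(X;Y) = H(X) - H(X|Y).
0.2384 bits

I(X;Y) = H(X) - H(X|Y)

Marginal of X (row sums):
  P(X=0) = 5/38 + 3/19 + 1/19 = 13/38
  P(X=1) = 7/38 + 1/38 + 0 = 4/19
  P(X=2) = 3/38 + 6/19 + 1/19 = 17/38
H(X) = -[(13/38)·log₂(13/38) + (4/19)·log₂(4/19) + (17/38)·log₂(17/38)]
  = 0.5294 + 0.4732 + 0.5192 = 1.5218 bits

Marginal of Y (column sums):
  P(Y=0) = 5/38 + 7/38 + 3/38 = 15/38
  P(Y=1) = 3/19 + 1/38 + 6/19 = 1/2
  P(Y=2) = 1/19 + 0 + 1/19 = 2/19
H(X|Y) = Σ_y P(y)·H(X|Y=y):
  Y=0: P(Y=0) = 15/38, P(X|Y=0) = (1/3, 7/15, 1/5) → H(X|Y=0) = 1.5058
  Y=1: P(Y=1) = 1/2, P(X|Y=1) = (6/19, 1/19, 12/19) → H(X|Y=1) = 1.1674
  Y=2: P(Y=2) = 2/19, P(X|Y=2) = (1/2, 0, 1/2) → H(X|Y=2) = 1.0000
H(X|Y) = (15/38)·1.5058 + (1/2)·1.1674 + (2/19)·1.0000 = 1.2834 bits

I(X;Y) = H(X) - H(X|Y) = 1.5218 - 1.2834 = 0.2384 bits

Cross-check via I(X;Y) = H(X) + H(Y) - H(X,Y): computing H(Y) from the column sums and H(X,Y) from the 9 cells in the same way gives H(Y) = 1.3712 bits and H(X,Y) = 2.6546 bits, so
I(X;Y) = 1.5218 + 1.3712 - 2.6546 = 0.2384 bits ✓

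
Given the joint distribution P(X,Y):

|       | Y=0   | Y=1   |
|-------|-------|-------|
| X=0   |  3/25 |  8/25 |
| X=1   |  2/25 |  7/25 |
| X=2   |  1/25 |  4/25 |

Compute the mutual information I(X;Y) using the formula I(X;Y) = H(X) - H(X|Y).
0.0036 bits

I(X;Y) = H(X) - H(X|Y)

Marginal of X (row sums):
  P(X=0) = 3/25 + 8/25 = 11/25
  P(X=1) = 2/25 + 7/25 = 9/25
  P(X=2) = 1/25 + 4/25 = 1/5
H(X) = -[(11/25)·log₂(11/25) + (9/25)·log₂(9/25) + (1/5)·log₂(1/5)]
  = 0.521147 + 0.530615 + 0.464386 = 1.51615 bits

Marginal of Y (column sums):
  P(Y=0) = 3/25 + 2/25 + 1/25 = 6/25
  P(Y=1) = 8/25 + 7/25 + 4/25 = 19/25
H(X|Y) = Σ_y P(y)·H(X|Y=y):
  Y=0: P(Y=0) = 6/25, P(X|Y=0) = (1/2, 1/3, 1/6) → H(X|Y=0) = 1.459148
  Y=1: P(Y=1) = 19/25, P(X|Y=1) = (8/19, 7/19, 4/19) → H(X|Y=1) = 1.529428
H(X|Y) = (6/25)·1.459148 + (19/25)·1.529428 = 1.51256 bits

I(X;Y) = H(X) - H(X|Y) = 1.51615 - 1.51256 = 0.0036 bits

Cross-check via I(X;Y) = H(X) + H(Y) - H(X,Y): computing H(Y) from the column sums and H(X,Y) from the 6 cells in the same way gives H(Y) = 0.79504 bits and H(X,Y) = 2.30760 bits, so
I(X;Y) = 1.51615 + 0.79504 - 2.30760 = 0.0036 bits ✓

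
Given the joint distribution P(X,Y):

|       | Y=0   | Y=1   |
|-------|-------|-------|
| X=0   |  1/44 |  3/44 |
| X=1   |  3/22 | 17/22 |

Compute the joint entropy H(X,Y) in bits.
1.0676 bits

H(X,Y) = -Σ_{x,y} P(x,y) log₂ P(x,y). Per-cell terms -P(x,y)·log₂P(x,y):
  X=0: 0.124078, 0.264168
  X=1: 0.391973, 0.287430
Sum of the 4 terms: H(X,Y) = 1.0676 bits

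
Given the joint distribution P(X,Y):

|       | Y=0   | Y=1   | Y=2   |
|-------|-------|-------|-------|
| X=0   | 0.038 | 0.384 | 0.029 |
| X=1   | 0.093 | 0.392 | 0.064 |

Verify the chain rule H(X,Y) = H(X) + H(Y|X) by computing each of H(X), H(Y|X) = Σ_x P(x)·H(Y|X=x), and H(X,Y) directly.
H(X) = 0.9931 bits, H(Y|X) = 0.9667 bits, H(X,Y) = 1.9597 bits

Marginal of X (row sums):
  P(X=0) = 0.038 + 0.384 + 0.029 = 0.451
  P(X=1) = 0.093 + 0.392 + 0.064 = 0.549
H(X) = -[0.451·log₂(0.451) + 0.549·log₂(0.549)]
  = 0.5181 + 0.4750 = 0.9931 bits

H(Y|X) = Σ_x P(x)·H(Y|X=x):
  X=0: P(X=0) = 0.451, P(Y|X=0) = (38/451, 384/451, 29/451) → H(Y|X=0) = 0.7528
  X=1: P(X=1) = 0.549, P(Y|X=1) = (31/183, 392/549, 64/549) → H(Y|X=1) = 1.1424
H(Y|X) = 0.451·0.7528 + 0.549·1.1424 = 0.9667 bits

H(X,Y) = -Σ_{x,y} P(x,y) log₂ P(x,y). Per-cell terms -P(x,y)·log₂P(x,y):
  X=0: 0.1793, 0.5302, 0.1481
  X=1: 0.3187, 0.5296, 0.2538
Sum of the 6 terms: H(X,Y) = 1.9597 bits

Chain rule check:
  H(X) + H(Y|X) = 0.9931 + 0.9667 = 1.9598 bits
  H(X,Y) = 1.9597 bits
✓ Chain rule verified (Δ = 0.0001 is 4-dp rounding noise: each of the three values was rounded independently).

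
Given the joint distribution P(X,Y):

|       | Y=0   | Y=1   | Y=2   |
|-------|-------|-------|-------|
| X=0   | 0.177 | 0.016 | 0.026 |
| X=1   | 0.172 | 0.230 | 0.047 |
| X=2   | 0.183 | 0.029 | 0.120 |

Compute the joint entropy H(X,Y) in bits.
2.7699 bits

H(X,Y) = -Σ_{x,y} P(x,y) log₂ P(x,y). Per-cell terms -P(x,y)·log₂P(x,y):
  X=0: 0.44218, 0.09545, 0.13690
  X=1: 0.43680, 0.48767, 0.20733
  X=2: 0.44837, 0.14813, 0.36707
Sum of the 9 terms: H(X,Y) = 2.7699 bits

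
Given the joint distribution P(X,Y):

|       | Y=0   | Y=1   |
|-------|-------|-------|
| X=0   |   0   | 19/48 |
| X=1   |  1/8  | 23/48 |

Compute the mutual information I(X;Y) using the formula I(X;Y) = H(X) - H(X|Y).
0.0992 bits

I(X;Y) = H(X) - H(X|Y)

Marginal of X (row sums):
  P(X=0) = 0 + 19/48 = 19/48
  P(X=1) = 1/8 + 23/48 = 29/48
H(X) = -[(19/48)·log₂(19/48) + (29/48)·log₂(29/48)]
  = 0.52924 + 0.43922 = 0.96846 bits

Marginal of Y (column sums):
  P(Y=0) = 0 + 1/8 = 1/8
  P(Y=1) = 19/48 + 23/48 = 7/8
H(X|Y) = Σ_y P(y)·H(X|Y=y):
  Y=0: P(Y=0) = 1/8, P(X|Y=0) = (0, 1) → H(X|Y=0) = 0.00000
  Y=1: P(Y=1) = 7/8, P(X|Y=1) = (19/42, 23/42) → H(X|Y=1) = 0.99345
H(X|Y) = (1/8)·0.00000 + (7/8)·0.99345 = 0.86927 bits

I(X;Y) = H(X) - H(X|Y) = 0.96846 - 0.86927 = 0.0992 bits

Cross-check via I(X;Y) = H(X) + H(Y) - H(X,Y): computing H(Y) from the column sums and H(X,Y) from the 4 cells in the same way gives H(Y) = 0.54356 bits and H(X,Y) = 1.41283 bits, so
I(X;Y) = 0.96846 + 0.54356 - 1.41283 = 0.0992 bits ✓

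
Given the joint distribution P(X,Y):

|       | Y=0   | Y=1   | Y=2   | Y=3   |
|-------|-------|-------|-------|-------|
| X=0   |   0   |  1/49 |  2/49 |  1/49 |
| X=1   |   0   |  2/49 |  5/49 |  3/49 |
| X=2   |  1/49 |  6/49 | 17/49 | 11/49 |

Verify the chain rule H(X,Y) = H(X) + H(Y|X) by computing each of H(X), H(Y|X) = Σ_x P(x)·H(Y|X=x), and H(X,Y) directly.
H(X) = 1.1097 bits, H(Y|X) = 1.5781 bits, H(X,Y) = 2.6879 bits

Marginal of X (row sums):
  P(X=0) = 0 + 1/49 + 2/49 + 1/49 = 4/49
  P(X=1) = 0 + 2/49 + 5/49 + 3/49 = 10/49
  P(X=2) = 1/49 + 6/49 + 17/49 + 11/49 = 5/7
H(X) = -[(4/49)·log₂(4/49) + (10/49)·log₂(10/49) + (5/7)·log₂(5/7)]
  = 0.295078 + 0.467915 + 0.346733 = 1.1097 bits

H(Y|X) = Σ_x P(x)·H(Y|X=x):
  X=0: P(X=0) = 4/49, P(Y|X=0) = (0, 1/4, 1/2, 1/4) → H(Y|X=0) = 1.500000
  X=1: P(X=1) = 10/49, P(Y|X=1) = (0, 1/5, 1/2, 3/10) → H(Y|X=1) = 1.485475
  X=2: P(X=2) = 5/7, P(Y|X=2) = (1/35, 6/35, 17/35, 11/35) → H(Y|X=2) = 1.613558
H(Y|X) = (4/49)·1.500000 + (10/49)·1.485475 + (5/7)·1.613558 = 1.5781 bits

H(X,Y) = -Σ_{x,y} P(x,y) log₂ P(x,y). Per-cell terms -P(x,y)·log₂P(x,y):
  X=0: 0.000000, 0.114586, 0.188356, 0.114586
  X=1: 0.000000, 0.188356, 0.335998, 0.246719
  X=2: 0.114586, 0.370989, 0.529861, 0.483838
  (cells with P = 0 contribute 0)
Sum of the 12 terms: H(X,Y) = 2.6879 bits

Chain rule check:
  H(X) + H(Y|X) = 1.1097 + 1.5781 = 2.6878 bits
  H(X,Y) = 2.6879 bits
✓ Chain rule verified (Δ = 0.0001 is 4-dp rounding noise: each of the three values was rounded independently).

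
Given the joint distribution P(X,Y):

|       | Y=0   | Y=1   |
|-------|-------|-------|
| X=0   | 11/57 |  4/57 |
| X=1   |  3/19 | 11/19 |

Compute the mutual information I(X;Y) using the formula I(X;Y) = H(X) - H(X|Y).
0.1623 bits

I(X;Y) = H(X) - H(X|Y)

Marginal of X (row sums):
  P(X=0) = 11/57 + 4/57 = 5/19
  P(X=1) = 3/19 + 11/19 = 14/19
H(X) = -[(5/19)·log₂(5/19) + (14/19)·log₂(14/19)]
  = 0.506842 + 0.324632 = 0.83147 bits

Marginal of Y (column sums):
  P(Y=0) = 11/57 + 3/19 = 20/57
  P(Y=1) = 4/57 + 11/19 = 37/57
H(X|Y) = Σ_y P(y)·H(X|Y=y):
  Y=0: P(Y=0) = 20/57, P(X|Y=0) = (11/20, 9/20) → H(X|Y=0) = 0.992774
  Y=1: P(Y=1) = 37/57, P(X|Y=1) = (4/37, 33/37) → H(X|Y=1) = 0.494183
H(X|Y) = (20/57)·0.992774 + (37/57)·0.494183 = 0.66913 bits

I(X;Y) = H(X) - H(X|Y) = 0.83147 - 0.66913 = 0.1623 bits

Cross-check via I(X;Y) = H(X) + H(Y) - H(X,Y): computing H(Y) from the column sums and H(X,Y) from the 4 cells in the same way gives H(Y) = 0.93485 bits and H(X,Y) = 1.60398 bits, so
I(X;Y) = 0.83147 + 0.93485 - 1.60398 = 0.1623 bits ✓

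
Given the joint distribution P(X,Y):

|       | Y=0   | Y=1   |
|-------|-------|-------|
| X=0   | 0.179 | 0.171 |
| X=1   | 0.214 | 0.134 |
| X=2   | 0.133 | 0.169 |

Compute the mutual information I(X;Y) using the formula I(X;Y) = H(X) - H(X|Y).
0.0147 bits

I(X;Y) = H(X) - H(X|Y)

Marginal of X (row sums):
  P(X=0) = 0.179 + 0.171 = 0.350
  P(X=1) = 0.214 + 0.134 = 0.348
  P(X=2) = 0.133 + 0.169 = 0.302
H(X) = -[0.350·log₂(0.350) + 0.348·log₂(0.348) + 0.302·log₂(0.302)]
  = 0.53010 + 0.52995 + 0.52167 = 1.58172 bits

Marginal of Y (column sums):
  P(Y=0) = 0.179 + 0.214 + 0.133 = 0.526
  P(Y=1) = 0.171 + 0.134 + 0.169 = 0.474
H(X|Y) = Σ_y P(y)·H(X|Y=y):
  Y=0: P(Y=0) = 0.526, P(X|Y=0) = (179/526, 107/263, 133/526) → H(X|Y=0) = 1.55863
  Y=1: P(Y=1) = 0.474, P(X|Y=1) = (57/158, 67/237, 169/474) → H(X|Y=1) = 1.57639
H(X|Y) = 0.526·1.55863 + 0.474·1.57639 = 1.56705 bits

I(X;Y) = H(X) - H(X|Y) = 1.58172 - 1.56705 = 0.0147 bits

Cross-check via I(X;Y) = H(X) + H(Y) - H(X,Y): computing H(Y) from the column sums and H(X,Y) from the 6 cells in the same way gives H(Y) = 0.99805 bits and H(X,Y) = 2.56510 bits, so
I(X;Y) = 1.58172 + 0.99805 - 2.56510 = 0.0147 bits ✓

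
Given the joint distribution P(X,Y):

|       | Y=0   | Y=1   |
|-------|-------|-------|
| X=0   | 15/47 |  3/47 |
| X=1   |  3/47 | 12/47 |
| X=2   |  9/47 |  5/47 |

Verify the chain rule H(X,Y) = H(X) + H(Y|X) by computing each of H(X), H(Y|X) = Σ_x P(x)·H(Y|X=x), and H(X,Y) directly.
H(X) = 1.5766 bits, H(Y|X) = 0.7594 bits, H(X,Y) = 2.3360 bits

Marginal of X (row sums):
  P(X=0) = 15/47 + 3/47 = 18/47
  P(X=1) = 3/47 + 12/47 = 15/47
  P(X=2) = 9/47 + 5/47 = 14/47
H(X) = -[(18/47)·log₂(18/47) + (15/47)·log₂(15/47) + (14/47)·log₂(14/47)]
  = 0.53030 + 0.52586 + 0.52045 = 1.5766 bits

H(Y|X) = Σ_x P(x)·H(Y|X=x):
  X=0: P(X=0) = 18/47, P(Y|X=0) = (5/6, 1/6) → H(Y|X=0) = 0.65002
  X=1: P(X=1) = 15/47, P(Y|X=1) = (1/5, 4/5) → H(Y|X=1) = 0.72193
  X=2: P(X=2) = 14/47, P(Y|X=2) = (9/14, 5/14) → H(Y|X=2) = 0.94029
H(Y|X) = (18/47)·0.65002 + (15/47)·0.72193 + (14/47)·0.94029 = 0.7594 bits

H(X,Y) = -Σ_{x,y} P(x,y) log₂ P(x,y). Per-cell terms -P(x,y)·log₂P(x,y):
  X=0: 0.52586, 0.25338
  X=1: 0.25338, 0.50288
  X=2: 0.45664, 0.34390
Sum of the 6 terms: H(X,Y) = 2.3360 bits

Chain rule check:
  H(X) + H(Y|X) = 1.5766 + 0.7594 = 2.3360 bits
  H(X,Y) = 2.3360 bits
✓ Chain rule verified.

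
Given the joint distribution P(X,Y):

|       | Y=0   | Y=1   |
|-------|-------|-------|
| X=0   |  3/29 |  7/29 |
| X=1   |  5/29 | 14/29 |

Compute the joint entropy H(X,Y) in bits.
1.7780 bits

H(X,Y) = -Σ_{x,y} P(x,y) log₂ P(x,y). Per-cell terms -P(x,y)·log₂P(x,y):
  X=0: 0.33859, 0.49498
  X=1: 0.43725, 0.50720
Sum of the 4 terms: H(X,Y) = 1.7780 bits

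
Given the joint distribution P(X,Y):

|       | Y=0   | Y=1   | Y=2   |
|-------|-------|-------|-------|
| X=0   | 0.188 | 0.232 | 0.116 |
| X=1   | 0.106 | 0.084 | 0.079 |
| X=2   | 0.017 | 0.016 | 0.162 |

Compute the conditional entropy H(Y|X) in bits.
1.4046 bits

H(Y|X) = H(X,Y) - H(X)

H(X,Y) = -Σ_{x,y} P(x,y) log₂ P(x,y). Per-cell terms -P(x,y)·log₂P(x,y):
  X=0: 0.4533, 0.4890, 0.3605
  X=1: 0.3432, 0.3002, 0.2893
  X=2: 0.0999, 0.0955, 0.4254
Sum of the 9 terms: H(X,Y) = 2.8563 bits

Marginal of X (row sums):
  P(X=0) = 0.188 + 0.232 + 0.116 = 0.536
  P(X=1) = 0.106 + 0.084 + 0.079 = 0.269
  P(X=2) = 0.017 + 0.016 + 0.162 = 0.195
H(X) = -[0.536·log₂(0.536) + 0.269·log₂(0.269) + 0.195·log₂(0.195)]
  = 0.4822 + 0.5096 + 0.4599 = 1.4517 bits

H(Y|X) = H(X,Y) - H(X) = 2.8563 - 1.4517 = 1.4046 bits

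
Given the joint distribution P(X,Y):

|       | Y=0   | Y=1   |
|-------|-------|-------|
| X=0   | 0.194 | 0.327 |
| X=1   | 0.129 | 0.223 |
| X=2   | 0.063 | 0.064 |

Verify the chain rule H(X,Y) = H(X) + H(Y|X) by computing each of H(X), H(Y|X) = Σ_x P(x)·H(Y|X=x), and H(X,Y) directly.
H(X) = 1.3984 bits, H(Y|X) = 0.9569 bits, H(X,Y) = 2.3553 bits

Marginal of X (row sums):
  P(X=0) = 0.194 + 0.327 = 0.521
  P(X=1) = 0.129 + 0.223 = 0.352
  P(X=2) = 0.063 + 0.064 = 0.127
H(X) = -[0.521·log₂(0.521) + 0.352·log₂(0.352) + 0.127·log₂(0.127)]
  = 0.4901 + 0.5302 + 0.3781 = 1.3984 bits

H(Y|X) = Σ_x P(x)·H(Y|X=x):
  X=0: P(X=0) = 0.521, P(Y|X=0) = (194/521, 327/521) → H(Y|X=0) = 0.9525
  X=1: P(X=1) = 0.352, P(Y|X=1) = (129/352, 223/352) → H(Y|X=1) = 0.9479
  X=2: P(X=2) = 0.127, P(Y|X=2) = (63/127, 64/127) → H(Y|X=2) = 1.0000
H(Y|X) = 0.521·0.9525 + 0.352·0.9479 + 0.127·1.0000 = 0.9569 bits

H(X,Y) = -Σ_{x,y} P(x,y) log₂ P(x,y). Per-cell terms -P(x,y)·log₂P(x,y):
  X=0: 0.4590, 0.5273
  X=1: 0.3811, 0.4828
  X=2: 0.2513, 0.2538
Sum of the 6 terms: H(X,Y) = 2.3553 bits

Chain rule check:
  H(X) + H(Y|X) = 1.3984 + 0.9569 = 2.3553 bits
  H(X,Y) = 2.3553 bits
✓ Chain rule verified.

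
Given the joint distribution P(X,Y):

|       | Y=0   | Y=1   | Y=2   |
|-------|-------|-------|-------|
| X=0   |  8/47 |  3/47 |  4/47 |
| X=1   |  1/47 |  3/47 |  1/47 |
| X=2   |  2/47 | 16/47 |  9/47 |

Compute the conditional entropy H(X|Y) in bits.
1.1367 bits

H(X|Y) = H(X,Y) - H(Y)

H(X,Y) = -Σ_{x,y} P(x,y) log₂ P(x,y). Per-cell terms -P(x,y)·log₂P(x,y):
  X=0: 0.43482, 0.25338, 0.30252
  X=1: 0.11818, 0.25338, 0.11818
  X=2: 0.19381, 0.52922, 0.45664
Sum of the 9 terms: H(X,Y) = 2.6601 bits

Marginal of Y (column sums):
  P(Y=0) = 8/47 + 1/47 + 2/47 = 11/47
  P(Y=1) = 3/47 + 3/47 + 16/47 = 22/47
  P(Y=2) = 4/47 + 1/47 + 9/47 = 14/47
H(Y) = -[(11/47)·log₂(11/47) + (22/47)·log₂(22/47) + (14/47)·log₂(14/47)]
  = 0.49036 + 0.51263 + 0.52045 = 1.5234 bits

H(X|Y) = H(X,Y) - H(Y) = 2.6601 - 1.5234 = 1.1367 bits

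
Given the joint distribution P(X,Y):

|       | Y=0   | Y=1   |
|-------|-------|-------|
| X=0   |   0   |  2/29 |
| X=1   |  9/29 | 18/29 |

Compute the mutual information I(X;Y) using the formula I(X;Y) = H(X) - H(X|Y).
0.0386 bits

I(X;Y) = H(X) - H(X|Y)

Marginal of X (row sums):
  P(X=0) = 0 + 2/29 = 2/29
  P(X=1) = 9/29 + 18/29 = 27/29
H(X) = -[(2/29)·log₂(2/29) + (27/29)·log₂(27/29)]
  = 0.26607 + 0.09598 = 0.36205 bits

Marginal of Y (column sums):
  P(Y=0) = 0 + 9/29 = 9/29
  P(Y=1) = 2/29 + 18/29 = 20/29
H(X|Y) = Σ_y P(y)·H(X|Y=y):
  Y=0: P(Y=0) = 9/29, P(X|Y=0) = (0, 1) → H(X|Y=0) = 0.00000
  Y=1: P(Y=1) = 20/29, P(X|Y=1) = (1/10, 9/10) → H(X|Y=1) = 0.46900
H(X|Y) = (9/29)·0.00000 + (20/29)·0.46900 = 0.32345 bits

I(X;Y) = H(X) - H(X|Y) = 0.36205 - 0.32345 = 0.0386 bits

Cross-check via I(X;Y) = H(X) + H(Y) - H(X,Y): computing H(Y) from the column sums and H(X,Y) from the 4 cells in the same way gives H(Y) = 0.89357 bits and H(X,Y) = 1.21702 bits, so
I(X;Y) = 0.36205 + 0.89357 - 1.21702 = 0.0386 bits ✓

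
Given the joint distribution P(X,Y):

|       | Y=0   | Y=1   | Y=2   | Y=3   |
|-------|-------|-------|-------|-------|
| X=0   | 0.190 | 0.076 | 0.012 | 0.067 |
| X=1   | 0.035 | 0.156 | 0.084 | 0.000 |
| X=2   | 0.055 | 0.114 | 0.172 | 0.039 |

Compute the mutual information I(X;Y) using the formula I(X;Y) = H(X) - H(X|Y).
0.2988 bits

I(X;Y) = H(X) - H(X|Y)

Marginal of X (row sums):
  P(X=0) = 0.190 + 0.076 + 0.012 + 0.067 = 0.345
  P(X=1) = 0.035 + 0.156 + 0.084 + 0.000 = 0.275
  P(X=2) = 0.055 + 0.114 + 0.172 + 0.039 = 0.380
H(X) = -[0.345·log₂(0.345) + 0.275·log₂(0.275) + 0.380·log₂(0.380)]
  = 0.52969 + 0.51219 + 0.53045 = 1.5723 bits

Marginal of Y (column sums):
  P(Y=0) = 0.190 + 0.035 + 0.055 = 0.280
  P(Y=1) = 0.076 + 0.156 + 0.114 = 0.346
  P(Y=2) = 0.012 + 0.084 + 0.172 = 0.268
  P(Y=3) = 0.067 + 0.000 + 0.039 = 0.106
H(X|Y) = Σ_y P(y)·H(X|Y=y):
  Y=0: P(Y=0) = 0.280, P(X|Y=0) = (19/28, 1/8, 11/56) → H(X|Y=0) = 1.21581
  Y=1: P(Y=1) = 0.346, P(X|Y=1) = (38/173, 78/173, 57/173) → H(X|Y=1) = 1.52620
  Y=2: P(Y=2) = 0.268, P(X|Y=2) = (3/67, 21/67, 43/67) → H(X|Y=2) = 1.13590
  Y=3: P(Y=3) = 0.106, P(X|Y=3) = (67/106, 0, 39/106) → H(X|Y=3) = 0.94907
H(X|Y) = 0.280·1.21581 + 0.346·1.52620 + 0.268·1.13590 + 0.106·0.94907 = 1.2735 bits

I(X;Y) = H(X) - H(X|Y) = 1.5723 - 1.2735 = 0.2988 bits

Cross-check via I(X;Y) = H(X) + H(Y) - H(X,Y): computing H(Y) from the column sums and H(X,Y) from the 12 cells in the same way gives H(Y) = 1.8963 bits and H(X,Y) = 3.1698 bits, so
I(X;Y) = 1.5723 + 1.8963 - 3.1698 = 0.2988 bits ✓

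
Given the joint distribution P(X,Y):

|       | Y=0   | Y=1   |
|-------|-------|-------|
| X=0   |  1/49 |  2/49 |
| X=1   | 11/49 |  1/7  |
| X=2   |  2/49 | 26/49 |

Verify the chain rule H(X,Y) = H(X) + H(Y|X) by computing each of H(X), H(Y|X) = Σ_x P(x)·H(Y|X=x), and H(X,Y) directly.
H(X) = 1.2388 bits, H(Y|X) = 0.6225 bits, H(X,Y) = 1.8613 bits

Marginal of X (row sums):
  P(X=0) = 1/49 + 2/49 = 3/49
  P(X=1) = 11/49 + 1/7 = 18/49
  P(X=2) = 2/49 + 26/49 = 4/7
H(X) = -[(3/49)·log₂(3/49) + (18/49)·log₂(18/49) + (4/7)·log₂(4/7)]
  = 0.24672 + 0.53074 + 0.46135 = 1.2388 bits

H(Y|X) = Σ_x P(x)·H(Y|X=x):
  X=0: P(X=0) = 3/49, P(Y|X=0) = (1/3, 2/3) → H(Y|X=0) = 0.91830
  X=1: P(X=1) = 18/49, P(Y|X=1) = (11/18, 7/18) → H(Y|X=1) = 0.96408
  X=2: P(X=2) = 4/7, P(Y|X=2) = (1/14, 13/14) → H(Y|X=2) = 0.37123
H(Y|X) = (3/49)·0.91830 + (18/49)·0.96408 + (4/7)·0.37123 = 0.6225 bits

H(X,Y) = -Σ_{x,y} P(x,y) log₂ P(x,y). Per-cell terms -P(x,y)·log₂P(x,y):
  X=0: 0.11459, 0.18836
  X=1: 0.48384, 0.40105
  X=2: 0.18836, 0.48512
Sum of the 6 terms: H(X,Y) = 1.8613 bits

Chain rule check:
  H(X) + H(Y|X) = 1.2388 + 0.6225 = 1.8613 bits
  H(X,Y) = 1.8613 bits
✓ Chain rule verified.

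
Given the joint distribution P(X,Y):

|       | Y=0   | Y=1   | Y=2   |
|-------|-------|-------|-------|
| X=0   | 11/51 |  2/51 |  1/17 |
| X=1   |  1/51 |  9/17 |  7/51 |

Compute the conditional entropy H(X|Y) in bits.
0.4760 bits

H(X|Y) = H(X,Y) - H(Y)

H(X,Y) = -Σ_{x,y} P(x,y) log₂ P(x,y). Per-cell terms -P(x,y)·log₂P(x,y):
  X=0: 0.47731, 0.18323, 0.24044
  X=1: 0.11122, 0.48576, 0.39324
Sum of the 6 terms: H(X,Y) = 1.8912 bits

Marginal of Y (column sums):
  P(Y=0) = 11/51 + 1/51 = 4/17
  P(Y=1) = 2/51 + 9/17 = 29/51
  P(Y=2) = 1/17 + 7/51 = 10/51
H(Y) = -[(4/17)·log₂(4/17) + (29/51)·log₂(29/51) + (10/51)·log₂(10/51)]
  = 0.49117 + 0.46312 + 0.46088 = 1.4152 bits

H(X|Y) = H(X,Y) - H(Y) = 1.8912 - 1.4152 = 0.4760 bits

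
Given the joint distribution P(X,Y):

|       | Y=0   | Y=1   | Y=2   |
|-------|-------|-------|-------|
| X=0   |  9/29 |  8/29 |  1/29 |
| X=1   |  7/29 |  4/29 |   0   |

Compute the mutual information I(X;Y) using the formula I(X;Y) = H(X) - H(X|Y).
0.0321 bits

I(X;Y) = H(X) - H(X|Y)

Marginal of X (row sums):
  P(X=0) = 9/29 + 8/29 + 1/29 = 18/29
  P(X=1) = 7/29 + 4/29 + 0 = 11/29
H(X) = -[(18/29)·log₂(18/29) + (11/29)·log₂(11/29)]
  = 0.427069 + 0.530484 = 0.95755 bits

Marginal of Y (column sums):
  P(Y=0) = 9/29 + 7/29 = 16/29
  P(Y=1) = 8/29 + 4/29 = 12/29
  P(Y=2) = 1/29 + 0 = 1/29
H(X|Y) = Σ_y P(y)·H(X|Y=y):
  Y=0: P(Y=0) = 16/29, P(X|Y=0) = (9/16, 7/16) → H(X|Y=0) = 0.988699
  Y=1: P(Y=1) = 12/29, P(X|Y=1) = (2/3, 1/3) → H(X|Y=1) = 0.918296
  Y=2: P(Y=2) = 1/29, P(X|Y=2) = (1, 0) → H(X|Y=2) = 0.000000
H(X|Y) = (16/29)·0.988699 + (12/29)·0.918296 + (1/29)·0.000000 = 0.92547 bits

I(X;Y) = H(X) - H(X|Y) = 0.95755 - 0.92547 = 0.0321 bits

Cross-check via I(X;Y) = H(X) + H(Y) - H(X,Y): computing H(Y) from the column sums and H(X,Y) from the 6 cells in the same way gives H(Y) = 1.16765 bits and H(X,Y) = 2.09313 bits, so
I(X;Y) = 0.95755 + 1.16765 - 2.09313 = 0.0321 bits ✓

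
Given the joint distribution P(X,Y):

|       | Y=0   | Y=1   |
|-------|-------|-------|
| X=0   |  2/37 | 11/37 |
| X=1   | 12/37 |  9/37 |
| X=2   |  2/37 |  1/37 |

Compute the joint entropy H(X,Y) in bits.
2.1391 bits

H(X,Y) = -Σ_{x,y} P(x,y) log₂ P(x,y). Per-cell terms -P(x,y)·log₂P(x,y):
  X=0: 0.2275, 0.5203
  X=1: 0.5269, 0.4961
  X=2: 0.2275, 0.1408
Sum of the 6 terms: H(X,Y) = 2.1391 bits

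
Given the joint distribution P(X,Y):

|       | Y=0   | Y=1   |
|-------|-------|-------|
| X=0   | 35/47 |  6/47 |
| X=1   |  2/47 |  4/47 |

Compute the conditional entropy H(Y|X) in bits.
0.6412 bits

H(Y|X) = H(X,Y) - H(X)

H(X,Y) = -Σ_{x,y} P(x,y) log₂ P(x,y). Per-cell terms -P(x,y)·log₂P(x,y):
  X=0: 0.31672, 0.37910
  X=1: 0.19381, 0.30252
Sum of the 4 terms: H(X,Y) = 1.19215 bits

Marginal of X (row sums):
  P(X=0) = 35/47 + 6/47 = 41/47
  P(X=1) = 2/47 + 4/47 = 6/47
H(X) = -[(41/47)·log₂(41/47) + (6/47)·log₂(6/47)]
  = 0.17188 + 0.37910 = 0.55098 bits

H(Y|X) = H(X,Y) - H(X) = 1.19215 - 0.55098 = 0.6412 bits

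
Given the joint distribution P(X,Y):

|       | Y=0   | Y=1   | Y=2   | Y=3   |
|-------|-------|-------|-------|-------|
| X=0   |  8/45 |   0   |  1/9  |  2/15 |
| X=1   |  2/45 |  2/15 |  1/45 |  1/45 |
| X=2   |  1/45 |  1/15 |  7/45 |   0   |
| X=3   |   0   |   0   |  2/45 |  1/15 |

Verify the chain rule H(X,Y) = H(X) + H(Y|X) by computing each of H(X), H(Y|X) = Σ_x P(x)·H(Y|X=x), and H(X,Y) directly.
H(X) = 1.8564 bits, H(Y|X) = 1.4178 bits, H(X,Y) = 3.2743 bits

Marginal of X (row sums):
  P(X=0) = 8/45 + 0 + 1/9 + 2/15 = 19/45
  P(X=1) = 2/45 + 2/15 + 1/45 + 1/45 = 2/9
  P(X=2) = 1/45 + 1/15 + 7/45 + 0 = 11/45
  P(X=3) = 0 + 0 + 2/45 + 1/15 = 1/9
H(X) = -[(19/45)·log₂(19/45) + (2/9)·log₂(2/9) + (11/45)·log₂(11/45) + (1/9)·log₂(1/9)]
  = 0.52521 + 0.48221 + 0.49681 + 0.35221 = 1.8564 bits

H(Y|X) = Σ_x P(x)·H(Y|X=x):
  X=0: P(X=0) = 19/45, P(Y|X=0) = (8/19, 0, 5/19, 6/19) → H(Y|X=0) = 1.55743
  X=1: P(X=1) = 2/9, P(Y|X=1) = (1/5, 3/5, 1/10, 1/10) → H(Y|X=1) = 1.57095
  X=2: P(X=2) = 11/45, P(Y|X=2) = (1/11, 3/11, 7/11, 0) → H(Y|X=2) = 1.24067
  X=3: P(X=3) = 1/9, P(Y|X=3) = (0, 0, 2/5, 3/5) → H(Y|X=3) = 0.97095
H(Y|X) = (19/45)·1.55743 + (2/9)·1.57095 + (11/45)·1.24067 + (1/9)·0.97095 = 1.4178 bits

H(X,Y) = -Σ_{x,y} P(x,y) log₂ P(x,y). Per-cell terms -P(x,y)·log₂P(x,y):
  X=0: 0.44300, 0.00000, 0.35221, 0.38759
  X=1: 0.19964, 0.38759, 0.12204, 0.12204
  X=2: 0.12204, 0.26046, 0.41759, 0.00000
  X=3: 0.00000, 0.00000, 0.19964, 0.26046
  (cells with P = 0 contribute 0)
Sum of the 16 terms: H(X,Y) = 3.2743 bits

Chain rule check:
  H(X) + H(Y|X) = 1.8564 + 1.4178 = 3.2742 bits
  H(X,Y) = 3.2743 bits
✓ Chain rule verified (Δ = 0.0001 is 4-dp rounding noise: each of the three values was rounded independently).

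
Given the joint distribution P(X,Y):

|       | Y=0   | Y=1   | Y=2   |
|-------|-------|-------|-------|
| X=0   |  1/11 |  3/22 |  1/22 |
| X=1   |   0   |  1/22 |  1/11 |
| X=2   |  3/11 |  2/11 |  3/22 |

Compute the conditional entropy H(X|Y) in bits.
1.2041 bits

H(X|Y) = H(X,Y) - H(Y)

H(X,Y) = -Σ_{x,y} P(x,y) log₂ P(x,y). Per-cell terms -P(x,y)·log₂P(x,y):
  X=0: 0.31449, 0.39197, 0.20270
  X=1: 0.00000, 0.20270, 0.31449
  X=2: 0.51122, 0.44717, 0.39197
  (cells with P = 0 contribute 0)
Sum of the 9 terms: H(X,Y) = 2.7767 bits

Marginal of Y (column sums):
  P(Y=0) = 1/11 + 0 + 3/11 = 4/11
  P(Y=1) = 3/22 + 1/22 + 2/11 = 4/11
  P(Y=2) = 1/22 + 1/11 + 3/22 = 3/11
H(Y) = -[(4/11)·log₂(4/11) + (4/11)·log₂(4/11) + (3/11)·log₂(3/11)]
  = 0.53070 + 0.53070 + 0.51122 = 1.5726 bits

H(X|Y) = H(X,Y) - H(Y) = 2.7767 - 1.5726 = 1.2041 bits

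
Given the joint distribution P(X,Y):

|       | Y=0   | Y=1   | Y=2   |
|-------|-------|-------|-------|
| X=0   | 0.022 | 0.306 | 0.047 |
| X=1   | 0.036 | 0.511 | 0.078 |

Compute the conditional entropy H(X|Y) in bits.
0.9544 bits

H(X|Y) = H(X,Y) - H(Y)

H(X,Y) = -Σ_{x,y} P(x,y) log₂ P(x,y). Per-cell terms -P(x,y)·log₂P(x,y):
  X=0: 0.12114, 0.52277, 0.20733
  X=1: 0.17265, 0.49496, 0.28707
Sum of the 6 terms: H(X,Y) = 1.8059 bits

Marginal of Y (column sums):
  P(Y=0) = 0.022 + 0.036 = 0.058
  P(Y=1) = 0.306 + 0.511 = 0.817
  P(Y=2) = 0.047 + 0.078 = 0.125
H(Y) = -[0.058·log₂(0.058) + 0.817·log₂(0.817) + 0.125·log₂(0.125)]
  = 0.23825 + 0.23823 + 0.37500 = 0.8515 bits

H(X|Y) = H(X,Y) - H(Y) = 1.8059 - 0.8515 = 0.9544 bits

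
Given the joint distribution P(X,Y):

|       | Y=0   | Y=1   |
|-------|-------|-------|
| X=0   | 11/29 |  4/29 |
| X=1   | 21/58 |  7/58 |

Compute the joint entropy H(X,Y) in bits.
1.8235 bits

H(X,Y) = -Σ_{x,y} P(x,y) log₂ P(x,y). Per-cell terms -P(x,y)·log₂P(x,y):
  X=0: 0.53048, 0.39420
  X=1: 0.53067, 0.36818
Sum of the 4 terms: H(X,Y) = 1.8235 bits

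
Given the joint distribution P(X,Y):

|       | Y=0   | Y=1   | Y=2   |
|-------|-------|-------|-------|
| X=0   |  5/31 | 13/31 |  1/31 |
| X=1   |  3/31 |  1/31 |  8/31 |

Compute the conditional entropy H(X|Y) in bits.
0.5601 bits

H(X|Y) = H(X,Y) - H(Y)

H(X,Y) = -Σ_{x,y} P(x,y) log₂ P(x,y). Per-cell terms -P(x,y)·log₂P(x,y):
  X=0: 0.424559, 0.525769, 0.159813
  X=1: 0.326055, 0.159813, 0.504309
Sum of the 6 terms: H(X,Y) = 2.10032 bits

Marginal of Y (column sums):
  P(Y=0) = 5/31 + 3/31 = 8/31
  P(Y=1) = 13/31 + 1/31 = 14/31
  P(Y=2) = 1/31 + 8/31 = 9/31
H(Y) = -[(8/31)·log₂(8/31) + (14/31)·log₂(14/31) + (9/31)·log₂(9/31)]
  = 0.504309 + 0.517928 + 0.518014 = 1.54025 bits

H(X|Y) = H(X,Y) - H(Y) = 2.10032 - 1.54025 = 0.5601 bits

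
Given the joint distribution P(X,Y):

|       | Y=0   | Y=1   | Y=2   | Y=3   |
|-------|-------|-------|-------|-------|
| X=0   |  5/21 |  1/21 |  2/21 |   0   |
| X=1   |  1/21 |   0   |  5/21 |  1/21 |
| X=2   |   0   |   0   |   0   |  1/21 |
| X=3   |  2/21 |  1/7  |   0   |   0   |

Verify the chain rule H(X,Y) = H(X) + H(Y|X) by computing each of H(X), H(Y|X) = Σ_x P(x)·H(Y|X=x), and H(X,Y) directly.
H(X) = 1.7608 bits, H(Y|X) = 1.1089 bits, H(X,Y) = 2.8697 bits

Marginal of X (row sums):
  P(X=0) = 5/21 + 1/21 + 2/21 + 0 = 8/21
  P(X=1) = 1/21 + 0 + 5/21 + 1/21 = 1/3
  P(X=2) = 0 + 0 + 0 + 1/21 = 1/21
  P(X=3) = 2/21 + 1/7 + 0 + 0 = 5/21
H(X) = -[(8/21)·log₂(8/21) + (1/3)·log₂(1/3) + (1/21)·log₂(1/21) + (5/21)·log₂(5/21)]
  = 0.530407 + 0.528321 + 0.209158 + 0.492950 = 1.7608 bits

H(Y|X) = Σ_x P(x)·H(Y|X=x):
  X=0: P(X=0) = 8/21, P(Y|X=0) = (5/8, 1/8, 1/4, 0) → H(Y|X=0) = 1.298795
  X=1: P(X=1) = 1/3, P(Y|X=1) = (1/7, 0, 5/7, 1/7) → H(Y|X=1) = 1.148835
  X=2: P(X=2) = 1/21, P(Y|X=2) = (0, 0, 0, 1) → H(Y|X=2) = 0.000000
  X=3: P(X=3) = 5/21, P(Y|X=3) = (2/5, 3/5, 0, 0) → H(Y|X=3) = 0.970951
H(Y|X) = (8/21)·1.298795 + (1/3)·1.148835 + (1/21)·0.000000 + (5/21)·0.970951 = 1.1089 bits

H(X,Y) = -Σ_{x,y} P(x,y) log₂ P(x,y). Per-cell terms -P(x,y)·log₂P(x,y):
  X=0: 0.492950, 0.209158, 0.323078, 0.000000
  X=1: 0.209158, 0.000000, 0.492950, 0.209158
  X=2: 0.000000, 0.000000, 0.000000, 0.209158
  X=3: 0.323078, 0.401051, 0.000000, 0.000000
  (cells with P = 0 contribute 0)
Sum of the 16 terms: H(X,Y) = 2.8697 bits

Chain rule check:
  H(X) + H(Y|X) = 1.7608 + 1.1089 = 2.8697 bits
  H(X,Y) = 2.8697 bits
✓ Chain rule verified.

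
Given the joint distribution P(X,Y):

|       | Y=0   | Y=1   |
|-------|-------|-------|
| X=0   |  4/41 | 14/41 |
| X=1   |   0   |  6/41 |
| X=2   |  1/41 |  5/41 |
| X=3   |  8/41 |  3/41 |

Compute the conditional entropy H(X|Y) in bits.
1.5984 bits

H(X|Y) = H(X,Y) - H(Y)

H(X,Y) = -Σ_{x,y} P(x,y) log₂ P(x,y). Per-cell terms -P(x,y)·log₂P(x,y):
  X=0: 0.32757, 0.52934
  X=1: 0.00000, 0.40574
  X=2: 0.13067, 0.37020
  X=3: 0.46001, 0.27604
  (cells with P = 0 contribute 0)
Sum of the 8 terms: H(X,Y) = 2.4996 bits

Marginal of Y (column sums):
  P(Y=0) = 4/41 + 0 + 1/41 + 8/41 = 13/41
  P(Y=1) = 14/41 + 6/41 + 5/41 + 3/41 = 28/41
H(Y) = -[(13/41)·log₂(13/41) + (28/41)·log₂(28/41)]
  = 0.52543 + 0.37574 = 0.9012 bits

H(X|Y) = H(X,Y) - H(Y) = 2.4996 - 0.9012 = 1.5984 bits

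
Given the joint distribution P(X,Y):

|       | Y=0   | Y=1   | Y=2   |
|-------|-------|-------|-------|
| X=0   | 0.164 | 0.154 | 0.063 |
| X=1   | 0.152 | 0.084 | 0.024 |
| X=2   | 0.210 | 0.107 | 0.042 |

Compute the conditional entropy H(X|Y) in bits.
1.5486 bits

H(X|Y) = H(X,Y) - H(Y)

H(X,Y) = -Σ_{x,y} P(x,y) log₂ P(x,y). Per-cell terms -P(x,y)·log₂P(x,y):
  X=0: 0.42775, 0.41565, 0.25128
  X=1: 0.41311, 0.30017, 0.12914
  X=2: 0.47282, 0.34500, 0.19209
Sum of the 9 terms: H(X,Y) = 2.9470 bits

Marginal of Y (column sums):
  P(Y=0) = 0.164 + 0.152 + 0.210 = 0.526
  P(Y=1) = 0.154 + 0.084 + 0.107 = 0.345
  P(Y=2) = 0.063 + 0.024 + 0.042 = 0.129
H(Y) = -[0.526·log₂(0.526) + 0.345·log₂(0.345) + 0.129·log₂(0.129)]
  = 0.48753 + 0.52969 + 0.38114 = 1.3984 bits

H(X|Y) = H(X,Y) - H(Y) = 2.9470 - 1.3984 = 1.5486 bits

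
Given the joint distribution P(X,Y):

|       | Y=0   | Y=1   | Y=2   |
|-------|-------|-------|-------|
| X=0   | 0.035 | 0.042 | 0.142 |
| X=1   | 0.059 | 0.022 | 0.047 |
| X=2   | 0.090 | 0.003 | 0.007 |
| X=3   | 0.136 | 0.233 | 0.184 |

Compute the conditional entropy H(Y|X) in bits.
1.3847 bits

H(Y|X) = H(X,Y) - H(X)

H(X,Y) = -Σ_{x,y} P(x,y) log₂ P(x,y). Per-cell terms -P(x,y)·log₂P(x,y):
  X=0: 0.16928, 0.19209, 0.39988
  X=1: 0.24091, 0.12114, 0.20733
  X=2: 0.31265, 0.02514, 0.05011
  X=3: 0.39145, 0.48967, 0.44937
Sum of the 12 terms: H(X,Y) = 3.0490 bits

Marginal of X (row sums):
  P(X=0) = 0.035 + 0.042 + 0.142 = 0.219
  P(X=1) = 0.059 + 0.022 + 0.047 = 0.128
  P(X=2) = 0.090 + 0.003 + 0.007 = 0.100
  P(X=3) = 0.136 + 0.233 + 0.184 = 0.553
H(X) = -[0.219·log₂(0.219) + 0.128·log₂(0.128) + 0.100·log₂(0.100) + 0.553·log₂(0.553)]
  = 0.47983 + 0.37962 + 0.33219 + 0.47262 = 1.6643 bits

H(Y|X) = H(X,Y) - H(X) = 3.0490 - 1.6643 = 1.3847 bits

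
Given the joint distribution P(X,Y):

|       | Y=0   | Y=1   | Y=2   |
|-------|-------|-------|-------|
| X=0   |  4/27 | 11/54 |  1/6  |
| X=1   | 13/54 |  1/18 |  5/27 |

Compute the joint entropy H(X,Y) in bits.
2.4834 bits

H(X,Y) = -Σ_{x,y} P(x,y) log₂ P(x,y). Per-cell terms -P(x,y)·log₂P(x,y):
  X=0: 0.408131, 0.467593, 0.430827
  X=1: 0.494589, 0.231663, 0.450548
Sum of the 6 terms: H(X,Y) = 2.4834 bits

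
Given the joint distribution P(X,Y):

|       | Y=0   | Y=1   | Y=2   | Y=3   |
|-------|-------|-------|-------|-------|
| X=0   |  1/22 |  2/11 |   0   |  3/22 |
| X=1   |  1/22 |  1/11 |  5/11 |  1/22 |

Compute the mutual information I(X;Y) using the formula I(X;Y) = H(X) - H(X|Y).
0.4568 bits

I(X;Y) = H(X) - H(X|Y)

Marginal of X (row sums):
  P(X=0) = 1/22 + 2/11 + 0 + 3/22 = 4/11
  P(X=1) = 1/22 + 1/11 + 5/11 + 1/22 = 7/11
H(X) = -[(4/11)·log₂(4/11) + (7/11)·log₂(7/11)]
  = 0.5307 + 0.4150 = 0.9457 bits

Marginal of Y (column sums):
  P(Y=0) = 1/22 + 1/22 = 1/11
  P(Y=1) = 2/11 + 1/11 = 3/11
  P(Y=2) = 0 + 5/11 = 5/11
  P(Y=3) = 3/22 + 1/22 = 2/11
H(X|Y) = Σ_y P(y)·H(X|Y=y):
  Y=0: P(Y=0) = 1/11, P(X|Y=0) = (1/2, 1/2) → H(X|Y=0) = 1.0000
  Y=1: P(Y=1) = 3/11, P(X|Y=1) = (2/3, 1/3) → H(X|Y=1) = 0.9183
  Y=2: P(Y=2) = 5/11, P(X|Y=2) = (0, 1) → H(X|Y=2) = 0.0000
  Y=3: P(Y=3) = 2/11, P(X|Y=3) = (3/4, 1/4) → H(X|Y=3) = 0.8113
H(X|Y) = (1/11)·1.0000 + (3/11)·0.9183 + (5/11)·0.0000 + (2/11)·0.8113 = 0.4889 bits

I(X;Y) = H(X) - H(X|Y) = 0.9457 - 0.4889 = 0.4568 bits

Cross-check via I(X;Y) = H(X) + H(Y) - H(X,Y): computing H(Y) from the column sums and H(X,Y) from the 8 cells in the same way gives H(Y) = 1.7899 bits and H(X,Y) = 2.2788 bits, so
I(X;Y) = 0.9457 + 1.7899 - 2.2788 = 0.4568 bits ✓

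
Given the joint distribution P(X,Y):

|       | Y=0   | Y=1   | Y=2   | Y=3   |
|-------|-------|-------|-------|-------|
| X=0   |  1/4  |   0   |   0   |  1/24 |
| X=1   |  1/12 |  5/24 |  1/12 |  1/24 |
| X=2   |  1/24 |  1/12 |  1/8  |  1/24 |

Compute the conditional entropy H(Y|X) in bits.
1.4437 bits

H(Y|X) = H(X,Y) - H(X)

H(X,Y) = -Σ_{x,y} P(x,y) log₂ P(x,y). Per-cell terms -P(x,y)·log₂P(x,y):
  X=0: 0.50000, 0.00000, 0.00000, 0.19104
  X=1: 0.29875, 0.47147, 0.29875, 0.19104
  X=2: 0.19104, 0.29875, 0.37500, 0.19104
  (cells with P = 0 contribute 0)
Sum of the 12 terms: H(X,Y) = 3.0069 bits

Marginal of X (row sums):
  P(X=0) = 1/4 + 0 + 0 + 1/24 = 7/24
  P(X=1) = 1/12 + 5/24 + 1/12 + 1/24 = 5/12
  P(X=2) = 1/24 + 1/12 + 1/8 + 1/24 = 7/24
H(X) = -[(7/24)·log₂(7/24) + (5/12)·log₂(5/12) + (7/24)·log₂(7/24)]
  = 0.51847 + 0.52626 + 0.51847 = 1.5632 bits

H(Y|X) = H(X,Y) - H(X) = 3.0069 - 1.5632 = 1.4437 bits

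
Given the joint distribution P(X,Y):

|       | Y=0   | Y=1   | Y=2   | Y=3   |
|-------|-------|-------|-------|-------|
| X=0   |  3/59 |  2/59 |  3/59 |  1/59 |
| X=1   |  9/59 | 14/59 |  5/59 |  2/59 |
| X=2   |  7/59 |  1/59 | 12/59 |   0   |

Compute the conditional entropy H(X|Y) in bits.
1.2164 bits

H(X|Y) = H(X,Y) - H(Y)

H(X,Y) = -Σ_{x,y} P(x,y) log₂ P(x,y). Per-cell terms -P(x,y)·log₂P(x,y):
  X=0: 0.21853, 0.16551, 0.21853, 0.09971
  X=1: 0.41380, 0.49244, 0.30176, 0.16551
  X=2: 0.36486, 0.09971, 0.46732, 0.00000
  (cells with P = 0 contribute 0)
Sum of the 12 terms: H(X,Y) = 3.0077 bits

Marginal of Y (column sums):
  P(Y=0) = 3/59 + 9/59 + 7/59 = 19/59
  P(Y=1) = 2/59 + 14/59 + 1/59 = 17/59
  P(Y=2) = 3/59 + 5/59 + 12/59 = 20/59
  P(Y=3) = 1/59 + 2/59 + 0 = 3/59
H(Y) = -[(19/59)·log₂(19/59) + (17/59)·log₂(17/59) + (20/59)·log₂(20/59) + (3/59)·log₂(3/59)]
  = 0.52643 + 0.51726 + 0.52906 + 0.21853 = 1.7913 bits

H(X|Y) = H(X,Y) - H(Y) = 3.0077 - 1.7913 = 1.2164 bits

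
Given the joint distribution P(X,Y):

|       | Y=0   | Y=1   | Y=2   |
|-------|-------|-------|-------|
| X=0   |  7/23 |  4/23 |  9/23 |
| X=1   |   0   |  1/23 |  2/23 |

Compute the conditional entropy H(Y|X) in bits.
1.4353 bits

H(Y|X) = H(X,Y) - H(X)

H(X,Y) = -Σ_{x,y} P(x,y) log₂ P(x,y). Per-cell terms -P(x,y)·log₂P(x,y):
  X=0: 0.52232, 0.43888, 0.52968
  X=1: 0.00000, 0.19668, 0.30640
  (cells with P = 0 contribute 0)
Sum of the 6 terms: H(X,Y) = 1.99396 bits

Marginal of X (row sums):
  P(X=0) = 7/23 + 4/23 + 9/23 = 20/23
  P(X=1) = 0 + 1/23 + 2/23 = 3/23
H(X) = -[(20/23)·log₂(20/23) + (3/23)·log₂(3/23)]
  = 0.17533 + 0.38330 = 0.55863 bits

H(Y|X) = H(X,Y) - H(X) = 1.99396 - 0.55863 = 1.4353 bits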